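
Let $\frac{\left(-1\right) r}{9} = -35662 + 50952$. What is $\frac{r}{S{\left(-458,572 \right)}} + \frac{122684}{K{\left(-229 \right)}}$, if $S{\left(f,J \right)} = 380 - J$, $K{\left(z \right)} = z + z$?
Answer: $\frac{3289171}{7328} \approx 448.85$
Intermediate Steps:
$K{\left(z \right)} = 2 z$
$r = -137610$ ($r = - 9 \left(-35662 + 50952\right) = \left(-9\right) 15290 = -137610$)
$\frac{r}{S{\left(-458,572 \right)}} + \frac{122684}{K{\left(-229 \right)}} = - \frac{137610}{380 - 572} + \frac{122684}{2 \left(-229\right)} = - \frac{137610}{380 - 572} + \frac{122684}{-458} = - \frac{137610}{-192} + 122684 \left(- \frac{1}{458}\right) = \left(-137610\right) \left(- \frac{1}{192}\right) - \frac{61342}{229} = \frac{22935}{32} - \frac{61342}{229} = \frac{3289171}{7328}$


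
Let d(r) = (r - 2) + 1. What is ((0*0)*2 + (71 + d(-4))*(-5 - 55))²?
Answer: 15681600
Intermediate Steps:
d(r) = -1 + r (d(r) = (-2 + r) + 1 = -1 + r)
((0*0)*2 + (71 + d(-4))*(-5 - 55))² = ((0*0)*2 + (71 + (-1 - 4))*(-5 - 55))² = (0*2 + (71 - 5)*(-60))² = (0 + 66*(-60))² = (0 - 3960)² = (-3960)² = 15681600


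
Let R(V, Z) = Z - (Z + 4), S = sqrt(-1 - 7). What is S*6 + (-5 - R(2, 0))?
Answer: -1 + 12*I*sqrt(2) ≈ -1.0 + 16.971*I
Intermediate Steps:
S = 2*I*sqrt(2) (S = sqrt(-8) = 2*I*sqrt(2) ≈ 2.8284*I)
R(V, Z) = -4 (R(V, Z) = Z - (4 + Z) = Z + (-4 - Z) = -4)
S*6 + (-5 - R(2, 0)) = (2*I*sqrt(2))*6 + (-5 - 1*(-4)) = 12*I*sqrt(2) + (-5 + 4) = 12*I*sqrt(2) - 1 = -1 + 12*I*sqrt(2)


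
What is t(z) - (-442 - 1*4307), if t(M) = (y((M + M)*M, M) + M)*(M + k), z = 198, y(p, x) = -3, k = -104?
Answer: 23079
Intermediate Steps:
t(M) = (-104 + M)*(-3 + M) (t(M) = (-3 + M)*(M - 104) = (-3 + M)*(-104 + M) = (-104 + M)*(-3 + M))
t(z) - (-442 - 1*4307) = (312 + 198² - 107*198) - (-442 - 1*4307) = (312 + 39204 - 21186) - (-442 - 4307) = 18330 - 1*(-4749) = 18330 + 4749 = 23079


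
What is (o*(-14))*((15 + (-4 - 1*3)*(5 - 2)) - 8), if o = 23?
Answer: 4508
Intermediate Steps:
(o*(-14))*((15 + (-4 - 1*3)*(5 - 2)) - 8) = (23*(-14))*((15 + (-4 - 1*3)*(5 - 2)) - 8) = -322*((15 + (-4 - 3)*3) - 8) = -322*((15 - 7*3) - 8) = -322*((15 - 21) - 8) = -322*(-6 - 8) = -322*(-14) = 4508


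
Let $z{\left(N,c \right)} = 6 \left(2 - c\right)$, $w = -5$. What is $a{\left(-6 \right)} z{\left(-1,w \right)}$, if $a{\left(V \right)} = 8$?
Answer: $336$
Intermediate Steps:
$z{\left(N,c \right)} = 12 - 6 c$
$a{\left(-6 \right)} z{\left(-1,w \right)} = 8 \left(12 - -30\right) = 8 \left(12 + 30\right) = 8 \cdot 42 = 336$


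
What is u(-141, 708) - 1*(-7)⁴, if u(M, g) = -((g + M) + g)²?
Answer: -1628026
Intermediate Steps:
u(M, g) = -(M + 2*g)² (u(M, g) = -((M + g) + g)² = -(M + 2*g)²)
u(-141, 708) - 1*(-7)⁴ = -(-141 + 2*708)² - 1*(-7)⁴ = -(-141 + 1416)² - 1*2401 = -1*1275² - 2401 = -1*1625625 - 2401 = -1625625 - 2401 = -1628026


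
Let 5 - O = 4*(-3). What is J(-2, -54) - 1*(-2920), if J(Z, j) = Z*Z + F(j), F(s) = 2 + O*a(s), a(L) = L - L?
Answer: 2926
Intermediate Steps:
a(L) = 0
O = 17 (O = 5 - 4*(-3) = 5 - 1*(-12) = 5 + 12 = 17)
F(s) = 2 (F(s) = 2 + 17*0 = 2 + 0 = 2)
J(Z, j) = 2 + Z**2 (J(Z, j) = Z*Z + 2 = Z**2 + 2 = 2 + Z**2)
J(-2, -54) - 1*(-2920) = (2 + (-2)**2) - 1*(-2920) = (2 + 4) + 2920 = 6 + 2920 = 2926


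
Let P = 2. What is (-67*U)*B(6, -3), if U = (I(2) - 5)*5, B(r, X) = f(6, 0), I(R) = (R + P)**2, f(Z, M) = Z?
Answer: -22110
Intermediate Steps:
I(R) = (2 + R)**2 (I(R) = (R + 2)**2 = (2 + R)**2)
B(r, X) = 6
U = 55 (U = ((2 + 2)**2 - 5)*5 = (4**2 - 5)*5 = (16 - 5)*5 = 11*5 = 55)
(-67*U)*B(6, -3) = -67*55*6 = -3685*6 = -22110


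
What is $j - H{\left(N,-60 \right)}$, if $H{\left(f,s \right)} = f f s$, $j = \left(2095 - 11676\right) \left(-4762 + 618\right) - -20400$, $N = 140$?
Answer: $40900064$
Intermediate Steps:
$j = 39724064$ ($j = \left(-9581\right) \left(-4144\right) + 20400 = 39703664 + 20400 = 39724064$)
$H{\left(f,s \right)} = s f^{2}$ ($H{\left(f,s \right)} = f^{2} s = s f^{2}$)
$j - H{\left(N,-60 \right)} = 39724064 - - 60 \cdot 140^{2} = 39724064 - \left(-60\right) 19600 = 39724064 - -1176000 = 39724064 + 1176000 = 40900064$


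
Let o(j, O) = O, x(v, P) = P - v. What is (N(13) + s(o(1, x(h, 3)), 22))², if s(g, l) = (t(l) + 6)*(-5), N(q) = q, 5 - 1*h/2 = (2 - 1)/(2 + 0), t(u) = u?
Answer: 16129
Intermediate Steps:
h = 9 (h = 10 - 2*(2 - 1)/(2 + 0) = 10 - 2/2 = 10 - 2*½ = 10 - 1 = 9)
s(g, l) = -30 - 5*l (s(g, l) = (l + 6)*(-5) = (6 + l)*(-5) = -30 - 5*l)
(N(13) + s(o(1, x(h, 3)), 22))² = (13 + (-30 - 5*22))² = (13 + (-30 - 110))² = (13 - 140)² = (-127)² = 16129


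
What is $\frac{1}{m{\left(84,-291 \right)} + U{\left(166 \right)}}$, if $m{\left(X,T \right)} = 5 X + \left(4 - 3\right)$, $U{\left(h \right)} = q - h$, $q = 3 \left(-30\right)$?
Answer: $\frac{1}{165} \approx 0.0060606$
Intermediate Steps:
$q = -90$
$U{\left(h \right)} = -90 - h$
$m{\left(X,T \right)} = 1 + 5 X$ ($m{\left(X,T \right)} = 5 X + 1 = 1 + 5 X$)
$\frac{1}{m{\left(84,-291 \right)} + U{\left(166 \right)}} = \frac{1}{\left(1 + 5 \cdot 84\right) - 256} = \frac{1}{\left(1 + 420\right) - 256} = \frac{1}{421 - 256} = \frac{1}{165}$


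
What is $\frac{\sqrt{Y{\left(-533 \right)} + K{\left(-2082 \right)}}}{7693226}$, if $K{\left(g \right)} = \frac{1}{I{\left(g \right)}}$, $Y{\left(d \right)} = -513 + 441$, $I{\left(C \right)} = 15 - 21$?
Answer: $\frac{i \sqrt{2598}}{46159356} \approx 1.1042 \cdot 10^{-6} i$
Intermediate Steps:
$I{\left(C \right)} = -6$
$Y{\left(d \right)} = -72$
$K{\left(g \right)} = - \frac{1}{6}$ ($K{\left(g \right)} = \frac{1}{-6} = - \frac{1}{6}$)
$\frac{\sqrt{Y{\left(-533 \right)} + K{\left(-2082 \right)}}}{7693226} = \frac{\sqrt{-72 - \frac{1}{6}}}{7693226} = \sqrt{- \frac{433}{6}} \cdot \frac{1}{7693226} = \frac{i \sqrt{2598}}{6} \cdot \frac{1}{7693226} = \frac{i \sqrt{2598}}{46159356}$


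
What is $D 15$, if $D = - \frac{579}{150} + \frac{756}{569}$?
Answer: $- \frac{216051}{5690} \approx -37.97$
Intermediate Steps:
$D = - \frac{72017}{28450}$ ($D = \left(-579\right) \frac{1}{150} + 756 \cdot \frac{1}{569} = - \frac{193}{50} + \frac{756}{569} = - \frac{72017}{28450} \approx -2.5314$)
$D 15 = \left(- \frac{72017}{28450}\right) 15 = - \frac{216051}{5690}$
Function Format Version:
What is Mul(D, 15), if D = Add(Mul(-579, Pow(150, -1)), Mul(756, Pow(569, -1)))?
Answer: Rational(-216051, 5690) ≈ -37.970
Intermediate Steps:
D = Rational(-72017, 28450) (D = Add(Mul(-579, Rational(1, 150)), Mul(756, Rational(1, 569))) = Add(Rational(-193, 50), Rational(756, 569)) = Rational(-72017, 28450) ≈ -2.5314)
Mul(D, 15) = Mul(Rational(-72017, 28450), 15) = Rational(-216051, 5690)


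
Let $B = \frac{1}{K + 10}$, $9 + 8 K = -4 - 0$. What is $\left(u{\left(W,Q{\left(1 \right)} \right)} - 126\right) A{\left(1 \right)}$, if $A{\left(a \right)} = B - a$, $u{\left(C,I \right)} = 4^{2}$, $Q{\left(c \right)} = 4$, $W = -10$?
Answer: $\frac{6490}{67} \approx 96.866$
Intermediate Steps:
$K = - \frac{13}{8}$ ($K = - \frac{9}{8} + \frac{-4 - 0}{8} = - \frac{9}{8} + \frac{-4 + 0}{8} = - \frac{9}{8} + \frac{1}{8} \left(-4\right) = - \frac{9}{8} - \frac{1}{2} = - \frac{13}{8} \approx -1.625$)
$u{\left(C,I \right)} = 16$
$B = \frac{8}{67}$ ($B = \frac{1}{- \frac{13}{8} + 10} = \frac{1}{\frac{67}{8}} = \frac{8}{67} \approx 0.1194$)
$A{\left(a \right)} = \frac{8}{67} - a$
$\left(u{\left(W,Q{\left(1 \right)} \right)} - 126\right) A{\left(1 \right)} = \left(16 - 126\right) \left(\frac{8}{67} - 1\right) = - 110 \left(\frac{8}{67} - 1\right) = \left(-110\right) \left(- \frac{59}{67}\right) = \frac{6490}{67}$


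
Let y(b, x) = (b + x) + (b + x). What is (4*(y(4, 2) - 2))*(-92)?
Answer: -3680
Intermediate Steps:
y(b, x) = 2*b + 2*x
(4*(y(4, 2) - 2))*(-92) = (4*((2*4 + 2*2) - 2))*(-92) = (4*((8 + 4) - 2))*(-92) = (4*(12 - 2))*(-92) = (4*10)*(-92) = 40*(-92) = -3680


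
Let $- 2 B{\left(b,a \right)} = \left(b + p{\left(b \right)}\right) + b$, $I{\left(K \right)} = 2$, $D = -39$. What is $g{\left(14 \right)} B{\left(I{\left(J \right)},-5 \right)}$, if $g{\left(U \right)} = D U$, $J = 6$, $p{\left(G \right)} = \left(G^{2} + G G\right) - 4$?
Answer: $2184$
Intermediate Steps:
$p{\left(G \right)} = -4 + 2 G^{2}$ ($p{\left(G \right)} = \left(G^{2} + G^{2}\right) - 4 = 2 G^{2} - 4 = -4 + 2 G^{2}$)
$B{\left(b,a \right)} = 2 - b - b^{2}$ ($B{\left(b,a \right)} = - \frac{\left(b + \left(-4 + 2 b^{2}\right)\right) + b}{2} = - \frac{\left(-4 + b + 2 b^{2}\right) + b}{2} = - \frac{-4 + 2 b + 2 b^{2}}{2} = 2 - b - b^{2}$)
$g{\left(U \right)} = - 39 U$
$g{\left(14 \right)} B{\left(I{\left(J \right)},-5 \right)} = \left(-39\right) 14 \left(2 - 2 - 2^{2}\right) = - 546 \left(2 - 2 - 4\right) = \left(-546\right) \left(-4\right) = 2184$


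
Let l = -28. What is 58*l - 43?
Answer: -1667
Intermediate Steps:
58*l - 43 = 58*(-28) - 43 = -1624 - 43 = -1667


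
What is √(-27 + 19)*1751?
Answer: 3502*I*√2 ≈ 4952.6*I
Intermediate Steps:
√(-27 + 19)*1751 = √(-8)*1751 = (2*I*√2)*1751 = 3502*I*√2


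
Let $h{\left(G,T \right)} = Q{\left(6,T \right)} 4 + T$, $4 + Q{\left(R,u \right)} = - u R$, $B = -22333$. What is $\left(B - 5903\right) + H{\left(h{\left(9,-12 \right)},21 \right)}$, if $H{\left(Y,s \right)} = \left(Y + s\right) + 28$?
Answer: $-27927$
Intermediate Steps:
$Q{\left(R,u \right)} = -4 - R u$ ($Q{\left(R,u \right)} = -4 + - u R = -4 - R u$)
$h{\left(G,T \right)} = -16 - 23 T$ ($h{\left(G,T \right)} = \left(-4 - 6 T\right) 4 + T = \left(-16 - 24 T\right) + T = -16 - 23 T$)
$H{\left(Y,s \right)} = 28 + Y + s$
$\left(B - 5903\right) + H{\left(h{\left(9,-12 \right)},21 \right)} = \left(-22333 - 5903\right) + \left(28 - -260 + 21\right) = -28236 + \left(28 + \left(-16 + 276\right) + 21\right) = -28236 + \left(28 + 260 + 21\right) = -28236 + 309 = -27927$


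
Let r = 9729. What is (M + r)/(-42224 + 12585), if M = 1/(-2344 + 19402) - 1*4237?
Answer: -93682537/505582062 ≈ -0.18530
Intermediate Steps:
M = -72274745/17058 (M = 1/17058 - 4237 = -72274745/17058 ≈ -4237.0)
(M + r)/(-42224 + 12585) = (-72274745/17058 + 9729)/(-42224 + 12585) = (93682537/17058)/(-29639) = (93682537/17058)*(-1/29639) = -93682537/505582062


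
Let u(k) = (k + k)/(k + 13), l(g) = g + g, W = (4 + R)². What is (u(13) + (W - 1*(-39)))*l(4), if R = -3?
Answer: 328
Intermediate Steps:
W = 1 (W = (4 - 3)² = 1² = 1)
l(g) = 2*g
u(k) = 2*k/(13 + k) (u(k) = (2*k)/(13 + k) = 2*k/(13 + k))
(u(13) + (W - 1*(-39)))*l(4) = (2*13/(13 + 13) + (1 - 1*(-39)))*(2*4) = (2*13/26 + (1 + 39))*8 = (2*13*(1/26) + 40)*8 = (1 + 40)*8 = 41*8 = 328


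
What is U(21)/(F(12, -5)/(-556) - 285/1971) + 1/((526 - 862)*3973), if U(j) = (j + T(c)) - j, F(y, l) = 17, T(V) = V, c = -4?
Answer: 1950554011915/85420707792 ≈ 22.835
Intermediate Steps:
U(j) = -4 (U(j) = (j - 4) - j = (-4 + j) - j = -4)
U(21)/(F(12, -5)/(-556) - 285/1971) + 1/((526 - 862)*3973) = -4/(17/(-556) - 285/1971) + 1/((526 - 862)*3973) = -4/(17*(-1/556) - 285*1/1971) + (1/3973)/(-336) = -4/(-17/556 - 95/657) - 1/336*1/3973 = -4/(-63989/365292) - 1/1334928 = -4*(-365292/63989) - 1/1334928 = 1461168/63989 - 1/1334928 = 1950554011915/85420707792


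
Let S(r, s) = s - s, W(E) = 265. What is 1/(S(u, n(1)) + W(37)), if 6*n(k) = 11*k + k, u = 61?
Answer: 1/265 ≈ 0.0037736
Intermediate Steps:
n(k) = 2*k (n(k) = (11*k + k)/6 = (12*k)/6 = 2*k)
S(r, s) = 0
1/(S(u, n(1)) + W(37)) = 1/(0 + 265) = 1/265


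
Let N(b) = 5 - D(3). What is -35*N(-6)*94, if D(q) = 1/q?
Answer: -46060/3 ≈ -15353.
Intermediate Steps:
N(b) = 14/3 (N(b) = 5 - 1/3 = 14/3)
-35*N(-6)*94 = -35*14/3*94 = -490/3*94 = -46060/3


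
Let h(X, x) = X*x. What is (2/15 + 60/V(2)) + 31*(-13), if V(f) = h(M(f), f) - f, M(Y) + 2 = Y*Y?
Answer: -5593/15 ≈ -372.87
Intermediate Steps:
M(Y) = -2 + Y**2 (M(Y) = -2 + Y*Y = -2 + Y**2)
V(f) = -f + f*(-2 + f**2) (V(f) = (-2 + f**2)*f - f = f*(-2 + f**2) - f = -f + f*(-2 + f**2))
(2/15 + 60/V(2)) + 31*(-13) = (2/15 + 60/((2*(-3 + 2**2)))) + 31*(-13) = (2*(1/15) + 60/((2*(-3 + 4)))) - 403 = (2/15 + 60/((2*1))) - 403 = (2/15 + 60/2) - 403 = (2/15 + 60*(1/2)) - 403 = (2/15 + 30) - 403 = 452/15 - 403 = -5593/15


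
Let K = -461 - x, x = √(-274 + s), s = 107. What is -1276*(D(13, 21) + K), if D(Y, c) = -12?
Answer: 603548 + 1276*I*√167 ≈ 6.0355e+5 + 16490.0*I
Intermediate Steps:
x = I*√167 (x = √(-274 + 107) = √(-167) = I*√167 ≈ 12.923*I)
K = -461 - I*√167 ≈ -461.0 - 12.923*I
-1276*(D(13, 21) + K) = -1276*(-12 + (-461 - I*√167)) = -1276*(-473 - I*√167) = 603548 + 1276*I*√167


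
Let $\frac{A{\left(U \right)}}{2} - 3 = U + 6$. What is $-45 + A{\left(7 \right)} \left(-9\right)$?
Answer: $-333$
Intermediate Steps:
$A{\left(U \right)} = 18 + 2 U$ ($A{\left(U \right)} = 6 + 2 \left(U + 6\right) = 6 + 2 \left(6 + U\right) = 6 + \left(12 + 2 U\right) = 18 + 2 U$)
$-45 + A{\left(7 \right)} \left(-9\right) = -45 + \left(18 + 2 \cdot 7\right) \left(-9\right) = -45 + \left(18 + 14\right) \left(-9\right) = -45 + 32 \left(-9\right) = -45 - 288 = -333$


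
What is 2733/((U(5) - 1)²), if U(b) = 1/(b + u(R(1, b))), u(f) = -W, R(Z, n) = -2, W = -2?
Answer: 44639/12 ≈ 3719.9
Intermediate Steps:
u(f) = 2 (u(f) = -1*(-2) = 2)
U(b) = 1/(2 + b) (U(b) = 1/(b + 2) = 1/(2 + b))
2733/((U(5) - 1)²) = 2733/((1/(2 + 5) - 1)²) = 2733/((1/7 - 1)²) = 2733/((⅐ - 1)²) = 2733/((-6/7)²) = 2733/(36/49) = 2733*(49/36) = 44639/12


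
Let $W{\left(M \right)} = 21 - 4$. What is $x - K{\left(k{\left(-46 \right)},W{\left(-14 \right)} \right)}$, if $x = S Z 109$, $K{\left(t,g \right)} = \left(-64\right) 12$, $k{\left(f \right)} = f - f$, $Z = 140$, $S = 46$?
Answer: $702728$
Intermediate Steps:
$k{\left(f \right)} = 0$
$W{\left(M \right)} = 17$
$K{\left(t,g \right)} = -768$
$x = 701960$ ($x = 46 \cdot 140 \cdot 109 = 6440 \cdot 109 = 701960$)
$x - K{\left(k{\left(-46 \right)},W{\left(-14 \right)} \right)} = 701960 - -768 = 701960 + 768 = 702728$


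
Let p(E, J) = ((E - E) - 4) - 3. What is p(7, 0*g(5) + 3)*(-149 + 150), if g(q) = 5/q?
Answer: -7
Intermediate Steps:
p(E, J) = -7 (p(E, J) = (0 - 4) - 3 = -4 - 3 = -7)
p(7, 0*g(5) + 3)*(-149 + 150) = -7*(-149 + 150) = -7*1 = -7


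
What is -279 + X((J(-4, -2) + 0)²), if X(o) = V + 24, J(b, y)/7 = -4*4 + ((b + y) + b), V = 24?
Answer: -231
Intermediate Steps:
J(b, y) = -112 + 7*y + 14*b (J(b, y) = 7*(-4*4 + ((b + y) + b)) = 7*(-16 + (y + 2*b)) = 7*(-16 + y + 2*b) = -112 + 7*y + 14*b)
X(o) = 48 (X(o) = 24 + 24 = 48)
-279 + X((J(-4, -2) + 0)²) = -279 + 48 = -231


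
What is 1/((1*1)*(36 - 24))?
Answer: 1/12 ≈ 0.083333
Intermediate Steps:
1/((1*1)*(36 - 24)) = 1/(1*12) = 1/12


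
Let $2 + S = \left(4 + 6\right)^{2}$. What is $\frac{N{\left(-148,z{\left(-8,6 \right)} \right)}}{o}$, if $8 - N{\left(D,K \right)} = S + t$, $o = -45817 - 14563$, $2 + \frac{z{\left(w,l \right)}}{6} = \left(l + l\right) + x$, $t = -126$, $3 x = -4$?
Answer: $- \frac{9}{15095} \approx -0.00059622$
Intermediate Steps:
$x = - \frac{4}{3}$ ($x = \frac{1}{3} \left(-4\right) = - \frac{4}{3} \approx -1.3333$)
$S = 98$ ($S = -2 + \left(4 + 6\right)^{2} = -2 + 10^{2} = -2 + 100 = 98$)
$z{\left(w,l \right)} = -20 + 12 l$ ($z{\left(w,l \right)} = -12 + 6 \left(\left(l + l\right) - \frac{4}{3}\right) = -12 + 6 \left(2 l - \frac{4}{3}\right) = -12 + 6 \left(- \frac{4}{3} + 2 l\right) = -12 + \left(-8 + 12 l\right) = -20 + 12 l$)
$o = -60380$ ($o = -45817 - 14563 = -60380$)
$N{\left(D,K \right)} = 36$ ($N{\left(D,K \right)} = 8 - \left(98 - 126\right) = 8 - -28 = 8 + 28 = 36$)
$\frac{N{\left(-148,z{\left(-8,6 \right)} \right)}}{o} = \frac{36}{-60380} = 36 \left(- \frac{1}{60380}\right) = - \frac{9}{15095}$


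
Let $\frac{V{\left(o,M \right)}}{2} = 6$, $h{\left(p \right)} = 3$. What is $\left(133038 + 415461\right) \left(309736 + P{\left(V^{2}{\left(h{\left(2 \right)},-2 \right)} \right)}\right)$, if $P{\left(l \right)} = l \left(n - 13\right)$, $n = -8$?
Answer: $168231225288$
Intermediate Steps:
$V{\left(o,M \right)} = 12$ ($V{\left(o,M \right)} = 2 \cdot 6 = 12$)
$P{\left(l \right)} = - 21 l$ ($P{\left(l \right)} = l \left(-8 - 13\right) = l \left(-21\right) = - 21 l$)
$\left(133038 + 415461\right) \left(309736 + P{\left(V^{2}{\left(h{\left(2 \right)},-2 \right)} \right)}\right) = \left(133038 + 415461\right) \left(309736 - 21 \cdot 12^{2}\right) = 548499 \left(309736 - 3024\right) = 548499 \cdot 306712 = 168231225288$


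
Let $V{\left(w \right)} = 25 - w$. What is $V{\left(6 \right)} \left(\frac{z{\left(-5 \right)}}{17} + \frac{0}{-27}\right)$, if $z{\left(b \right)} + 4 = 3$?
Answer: $- \frac{19}{17} \approx -1.1176$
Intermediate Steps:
$z{\left(b \right)} = -1$ ($z{\left(b \right)} = -4 + 3 = -1$)
$V{\left(6 \right)} \left(\frac{z{\left(-5 \right)}}{17} + \frac{0}{-27}\right) = \left(25 - 6\right) \left(- \frac{1}{17} + \frac{0}{-27}\right) = \left(25 - 6\right) \left(\left(-1\right) \frac{1}{17} + 0 \left(- \frac{1}{27}\right)\right) = 19 \left(- \frac{1}{17} + 0\right) = 19 \left(- \frac{1}{17}\right) = - \frac{19}{17}$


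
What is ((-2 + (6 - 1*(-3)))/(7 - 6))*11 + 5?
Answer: 82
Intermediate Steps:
((-2 + (6 - 1*(-3)))/(7 - 6))*11 + 5 = ((-2 + (6 + 3))/1)*11 + 5 = ((-2 + 9)*1)*11 + 5 = (7*1)*11 + 5 = 7*11 + 5 = 77 + 5 = 82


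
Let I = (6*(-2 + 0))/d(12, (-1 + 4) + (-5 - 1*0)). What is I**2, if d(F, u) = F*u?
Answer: 1/4 ≈ 0.25000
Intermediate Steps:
I = 1/2 (I = (6*(-2 + 0))/((12*((-1 + 4) + (-5 - 1*0)))) = (6*(-2))/((12*(3 + (-5 + 0)))) = -12*1/(12*(3 - 5)) = -12/(12*(-2)) = -12/(-24) = -12*(-1/24) = 1/2 ≈ 0.50000)
I**2 = (1/2)**2 = 1/4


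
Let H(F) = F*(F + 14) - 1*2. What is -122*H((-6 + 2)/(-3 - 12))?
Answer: -49532/225 ≈ -220.14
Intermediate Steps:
H(F) = -2 + F*(14 + F) (H(F) = F*(14 + F) - 2 = -2 + F*(14 + F))
-122*H((-6 + 2)/(-3 - 12)) = -122*(-2 + ((-6 + 2)/(-3 - 12))**2 + 14*((-6 + 2)/(-3 - 12))) = -122*(-2 + (-4/(-15))**2 + 14*(-4/(-15))) = -122*(-2 + (-4*(-1/15))**2 + 14*(-4*(-1/15))) = -122*(-2 + (4/15)**2 + 14*(4/15)) = -122*(-2 + 16/225 + 56/15) = -122*406/225 = -49532/225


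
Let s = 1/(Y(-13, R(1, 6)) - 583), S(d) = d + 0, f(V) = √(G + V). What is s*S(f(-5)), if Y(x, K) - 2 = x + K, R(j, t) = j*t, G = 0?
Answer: -I*√5/588 ≈ -0.0038028*I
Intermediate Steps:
f(V) = √V (f(V) = √(0 + V) = √V)
S(d) = d
Y(x, K) = 2 + K + x (Y(x, K) = 2 + (x + K) = 2 + (K + x) = 2 + K + x)
s = -1/588 (s = 1/((2 + 1*6 - 13) - 583) = 1/((2 + 6 - 13) - 583) = 1/(-5 - 583) = 1/(-588) = -1/588 ≈ -0.0017007)
s*S(f(-5)) = -I*√5/588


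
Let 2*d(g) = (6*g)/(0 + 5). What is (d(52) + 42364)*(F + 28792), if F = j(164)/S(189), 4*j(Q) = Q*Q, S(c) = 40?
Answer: 30694230788/25 ≈ 1.2278e+9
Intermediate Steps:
j(Q) = Q²/4 (j(Q) = (Q*Q)/4 = Q²/4)
F = 1681/10 (F = ((¼)*164²)/40 = ((¼)*26896)*(1/40) = 6724*(1/40) = 1681/10 ≈ 168.10)
d(g) = 3*g/5 (d(g) = ((6*g)/(0 + 5))/2 = ((6*g)/5)/2 = ((6*g)*(⅕))/2 = (6*g/5)/2 = 3*g/5)
(d(52) + 42364)*(F + 28792) = ((⅗)*52 + 42364)*(1681/10 + 28792) = (156/5 + 42364)*(289601/10) = (211976/5)*(289601/10) = 30694230788/25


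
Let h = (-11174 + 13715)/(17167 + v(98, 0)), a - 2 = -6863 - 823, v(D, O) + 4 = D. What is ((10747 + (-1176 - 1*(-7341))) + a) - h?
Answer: 159281967/17261 ≈ 9227.9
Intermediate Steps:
v(D, O) = -4 + D
a = -7684 (a = 2 + (-6863 - 823) = 2 - 7686 = -7684)
h = 2541/17261 (h = (-11174 + 13715)/(17167 + (-4 + 98)) = 2541/(17167 + 94) = 2541/17261 ≈ 0.14721)
((10747 + (-1176 - 1*(-7341))) + a) - h = ((10747 + (-1176 - 1*(-7341))) - 7684) - 1*2541/17261 = ((10747 + (-1176 + 7341)) - 7684) - 2541/17261 = ((10747 + 6165) - 7684) - 2541/17261 = (16912 - 7684) - 2541/17261 = 9228 - 2541/17261 = 159281967/17261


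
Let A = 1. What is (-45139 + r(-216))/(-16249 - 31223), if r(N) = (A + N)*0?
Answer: 45139/47472 ≈ 0.95086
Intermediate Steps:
r(N) = 0 (r(N) = (1 + N)*0 = 0)
(-45139 + r(-216))/(-16249 - 31223) = (-45139 + 0)/(-16249 - 31223) = -45139/(-47472) = -45139*(-1/47472) = 45139/47472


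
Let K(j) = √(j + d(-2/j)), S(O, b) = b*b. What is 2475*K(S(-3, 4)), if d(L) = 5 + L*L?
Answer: 2475*√1345/8 ≈ 11346.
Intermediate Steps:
d(L) = 5 + L²
S(O, b) = b²
K(j) = √(5 + j + 4/j²) (K(j) = √(j + (5 + (-2/j)²)) = √(j + (5 + 4/j²)) = √(5 + j + 4/j²))
2475*K(S(-3, 4)) = 2475*√(5 + 4² + 4/(4²)²) = 2475*√(5 + 16 + 4/16²) = 2475*√(5 + 16 + 4*(1/256)) = 2475*√(5 + 16 + 1/64) = 2475*√(1345/64) = 2475*(√1345/8) = 2475*√1345/8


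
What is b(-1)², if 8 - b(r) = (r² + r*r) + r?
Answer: 49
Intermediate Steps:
b(r) = 8 - r - 2*r² (b(r) = 8 - ((r² + r*r) + r) = 8 - ((r² + r²) + r) = 8 - (2*r² + r) = 8 - (r + 2*r²) = 8 + (-r - 2*r²) = 8 - r - 2*r²)
b(-1)² = (8 - 1*(-1) - 2*(-1)²)² = (8 + 1 - 2*1)² = (8 + 1 - 2)² = 7² = 49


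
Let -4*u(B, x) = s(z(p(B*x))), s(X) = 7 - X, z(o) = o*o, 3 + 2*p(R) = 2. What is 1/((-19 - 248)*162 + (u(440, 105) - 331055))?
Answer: -16/5988971 ≈ -2.6716e-6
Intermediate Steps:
p(R) = -½ (p(R) = -3/2 + (½)*2 = -3/2 + 1 = -½)
z(o) = o²
u(B, x) = -27/16 (u(B, x) = -(7 - (-½)²)/4 = -(7 - 1*¼)/4 = -(7 - ¼)/4 = -¼*27/4 = -27/16)
1/((-19 - 248)*162 + (u(440, 105) - 331055)) = 1/((-19 - 248)*162 + (-27/16 - 331055)) = 1/(-267*162 - 5296907/16) = 1/(-43254 - 5296907/16) = 1/(-5988971/16) = -16/5988971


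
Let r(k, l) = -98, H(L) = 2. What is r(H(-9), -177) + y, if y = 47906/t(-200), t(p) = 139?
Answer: 34284/139 ≈ 246.65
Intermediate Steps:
y = 47906/139 ≈ 344.65
r(H(-9), -177) + y = -98 + 47906/139 = 34284/139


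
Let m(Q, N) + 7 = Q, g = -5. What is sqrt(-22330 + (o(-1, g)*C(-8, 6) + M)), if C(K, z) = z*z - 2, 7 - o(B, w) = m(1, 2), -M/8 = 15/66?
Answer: 2*I*sqrt(662167)/11 ≈ 147.95*I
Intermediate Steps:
M = -20/11 (M = -120/66 = -8*5/22 = -20/11 ≈ -1.8182)
m(Q, N) = -7 + Q
o(B, w) = 13 (o(B, w) = 7 - (-7 + 1) = 7 - 1*(-6) = 7 + 6 = 13)
C(K, z) = -2 + z**2 (C(K, z) = z**2 - 2 = -2 + z**2)
sqrt(-22330 + (o(-1, g)*C(-8, 6) + M)) = sqrt(-22330 + (13*(-2 + 6**2) - 20/11)) = sqrt(-22330 + (13*(-2 + 36) - 20/11)) = sqrt(-22330 + (13*34 - 20/11)) = sqrt(-22330 + (442 - 20/11)) = sqrt(-22330 + 4842/11) = sqrt(-240788/11) = 2*I*sqrt(662167)/11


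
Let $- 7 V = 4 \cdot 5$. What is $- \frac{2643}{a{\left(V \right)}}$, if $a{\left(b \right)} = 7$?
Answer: $- \frac{2643}{7} \approx -377.57$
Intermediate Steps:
$V = - \frac{20}{7}$ ($V = - \frac{4 \cdot 5}{7} = \left(- \frac{1}{7}\right) 20 = - \frac{20}{7} \approx -2.8571$)
$- \frac{2643}{a{\left(V \right)}} = - \frac{2643}{7}$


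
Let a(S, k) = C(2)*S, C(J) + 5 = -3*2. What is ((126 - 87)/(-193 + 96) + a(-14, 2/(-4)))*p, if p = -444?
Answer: -6615156/97 ≈ -68198.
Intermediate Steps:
C(J) = -11 (C(J) = -5 - 3*2 = -5 - 6 = -11)
a(S, k) = -11*S
((126 - 87)/(-193 + 96) + a(-14, 2/(-4)))*p = ((126 - 87)/(-193 + 96) - 11*(-14))*(-444) = (39/(-97) + 154)*(-444) = (39*(-1/97) + 154)*(-444) = (-39/97 + 154)*(-444) = (14899/97)*(-444) = -6615156/97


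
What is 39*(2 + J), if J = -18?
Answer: -624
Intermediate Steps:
39*(2 + J) = 39*(2 - 18) = 39*(-16) = -624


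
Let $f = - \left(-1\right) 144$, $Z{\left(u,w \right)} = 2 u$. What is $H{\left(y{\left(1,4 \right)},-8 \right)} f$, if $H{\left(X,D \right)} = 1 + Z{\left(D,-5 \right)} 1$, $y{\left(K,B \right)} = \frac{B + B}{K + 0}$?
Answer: $-2160$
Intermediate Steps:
$y{\left(K,B \right)} = \frac{2 B}{K}$
$f = 144$ ($f = \left(-1\right) \left(-144\right) = 144$)
$H{\left(X,D \right)} = 1 + 2 D$ ($H{\left(X,D \right)} = 1 + 2 D 1 = 1 + 2 D$)
$H{\left(y{\left(1,4 \right)},-8 \right)} f = \left(1 + 2 \left(-8\right)\right) 144 = \left(1 - 16\right) 144 = \left(-15\right) 144 = -2160$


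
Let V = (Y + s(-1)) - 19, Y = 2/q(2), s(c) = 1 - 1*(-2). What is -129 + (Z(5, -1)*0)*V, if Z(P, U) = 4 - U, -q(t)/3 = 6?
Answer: -129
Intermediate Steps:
q(t) = -18 (q(t) = -3*6 = -18)
s(c) = 3 (s(c) = 1 + 2 = 3)
Y = -⅑ (Y = 2/(-18) = 2*(-1/18) = -⅑ ≈ -0.11111)
V = -145/9 (V = (-⅑ + 3) - 19 = 26/9 - 19 = -145/9 ≈ -16.111)
-129 + (Z(5, -1)*0)*V = -129 + ((4 - 1*(-1))*0)*(-145/9) = -129 + ((4 + 1)*0)*(-145/9) = -129 + (5*0)*(-145/9) = -129 + 0*(-145/9) = -129 + 0 = -129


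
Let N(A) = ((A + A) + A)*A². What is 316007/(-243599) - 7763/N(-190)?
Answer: -342136051577/263817717000 ≈ -1.2969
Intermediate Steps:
N(A) = 3*A³ (N(A) = (2*A + A)*A² = (3*A)*A² = 3*A³)
316007/(-243599) - 7763/N(-190) = 316007/(-243599) - 7763/(3*(-190)³) = 316007*(-1/243599) - 7763/(3*(-6859000)) = -316007/243599 - 7763/(-20577000) = -316007/243599 - 7763*(-1/20577000) = -316007/243599 + 7763/20577000 = -342136051577/263817717000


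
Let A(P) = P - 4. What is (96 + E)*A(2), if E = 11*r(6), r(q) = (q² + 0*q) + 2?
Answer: -1028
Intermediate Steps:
r(q) = 2 + q² (r(q) = (q² + 0) + 2 = q² + 2 = 2 + q²)
A(P) = -4 + P
E = 418 (E = 11*(2 + 6²) = 11*(2 + 36) = 11*38 = 418)
(96 + E)*A(2) = (96 + 418)*(-4 + 2) = 514*(-2) = -1028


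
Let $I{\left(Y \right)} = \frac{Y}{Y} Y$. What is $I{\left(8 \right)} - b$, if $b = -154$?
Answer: $162$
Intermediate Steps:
$I{\left(Y \right)} = Y$ ($I{\left(Y \right)} = 1 Y = Y$)
$I{\left(8 \right)} - b = 8 - -154 = 8 + 154 = 162$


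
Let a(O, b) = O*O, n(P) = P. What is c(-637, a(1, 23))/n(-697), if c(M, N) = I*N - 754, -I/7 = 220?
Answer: 2294/697 ≈ 3.2912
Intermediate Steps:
I = -1540 (I = -7*220 = -1540)
a(O, b) = O²
c(M, N) = -754 - 1540*N (c(M, N) = -1540*N - 754 = -754 - 1540*N)
c(-637, a(1, 23))/n(-697) = (-754 - 1540*1²)/(-697) = (-754 - 1540*1)*(-1/697) = (-754 - 1540)*(-1/697) = -2294*(-1/697) = 2294/697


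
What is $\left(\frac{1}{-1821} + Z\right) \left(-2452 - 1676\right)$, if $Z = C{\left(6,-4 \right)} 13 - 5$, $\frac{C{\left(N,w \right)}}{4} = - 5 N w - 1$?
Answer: $- \frac{15492716992}{607} \approx -2.5523 \cdot 10^{7}$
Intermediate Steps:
$C{\left(N,w \right)} = -4 - 20 N w$ ($C{\left(N,w \right)} = 4 \left(- 5 N w - 1\right) = 4 \left(-1 - 5 N w\right) = -4 - 20 N w$)
$Z = 6183$ ($Z = \left(-4 - 120 \left(-4\right)\right) 13 - 5 = \left(-4 + 480\right) 13 - 5 = 476 \cdot 13 - 5 = 6188 - 5 = 6183$)
$\left(\frac{1}{-1821} + Z\right) \left(-2452 - 1676\right) = \left(\frac{1}{-1821} + 6183\right) \left(-2452 - 1676\right) = \left(- \frac{1}{1821} + 6183\right) \left(-4128\right) = \frac{11259242}{1821} \left(-4128\right) = - \frac{15492716992}{607}$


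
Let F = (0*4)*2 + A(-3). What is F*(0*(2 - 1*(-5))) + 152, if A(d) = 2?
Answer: 152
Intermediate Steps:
F = 2 (F = (0*4)*2 + 2 = 0*2 + 2 = 0 + 2 = 2)
F*(0*(2 - 1*(-5))) + 152 = 2*(0*(2 - 1*(-5))) + 152 = 2*(0*(2 + 5)) + 152 = 2*(0*7) + 152 = 2*0 + 152 = 0 + 152 = 152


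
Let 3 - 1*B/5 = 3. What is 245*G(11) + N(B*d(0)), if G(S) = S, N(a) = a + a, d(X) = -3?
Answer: 2695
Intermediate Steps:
B = 0 (B = 15 - 5*3 = 15 - 15 = 0)
N(a) = 2*a
245*G(11) + N(B*d(0)) = 245*11 + 2*(0*(-3)) = 2695 + 2*0 = 2695 + 0 = 2695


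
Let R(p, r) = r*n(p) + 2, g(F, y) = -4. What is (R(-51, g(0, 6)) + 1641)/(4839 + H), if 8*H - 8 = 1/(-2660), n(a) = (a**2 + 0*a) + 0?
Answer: -186434080/102995199 ≈ -1.8101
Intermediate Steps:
n(a) = a**2 (n(a) = (a**2 + 0) + 0 = a**2 + 0 = a**2)
H = 21279/21280 (H = 1 + (1/8)/(-2660) = 1 + (1/8)*(-1/2660) = 1 - 1/21280 = 21279/21280 ≈ 0.99995)
R(p, r) = 2 + r*p**2 (R(p, r) = r*p**2 + 2 = 2 + r*p**2)
(R(-51, g(0, 6)) + 1641)/(4839 + H) = ((2 - 4*(-51)**2) + 1641)/(4839 + 21279/21280) = ((2 - 4*2601) + 1641)/(102995199/21280) = ((2 - 10404) + 1641)*(21280/102995199) = (-10402 + 1641)*(21280/102995199) = -8761*21280/102995199 = -186434080/102995199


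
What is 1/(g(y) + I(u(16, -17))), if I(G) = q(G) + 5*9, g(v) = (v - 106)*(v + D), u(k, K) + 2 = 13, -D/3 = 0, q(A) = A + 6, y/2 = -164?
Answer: 1/142414 ≈ 7.0218e-6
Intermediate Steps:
y = -328 (y = 2*(-164) = -328)
q(A) = 6 + A
D = 0 (D = -3*0 = 0)
u(k, K) = 11 (u(k, K) = -2 + 13 = 11)
g(v) = v*(-106 + v) (g(v) = (v - 106)*(v + 0) = (-106 + v)*v = v*(-106 + v))
I(G) = 51 + G (I(G) = (6 + G) + 5*9 = (6 + G) + 45 = 51 + G)
1/(g(y) + I(u(16, -17))) = 1/(-328*(-106 - 328) + (51 + 11)) = 1/(-328*(-434) + 62) = 1/(142352 + 62) = 1/142414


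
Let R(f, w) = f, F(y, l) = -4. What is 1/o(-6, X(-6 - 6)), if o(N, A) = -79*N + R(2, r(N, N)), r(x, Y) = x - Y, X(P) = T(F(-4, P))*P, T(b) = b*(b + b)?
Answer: 1/476 ≈ 0.0021008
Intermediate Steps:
T(b) = 2*b² (T(b) = b*(2*b) = 2*b²)
X(P) = 32*P (X(P) = (2*(-4)²)*P = (2*16)*P = 32*P)
o(N, A) = 2 - 79*N (o(N, A) = -79*N + 2 = 2 - 79*N)
1/o(-6, X(-6 - 6)) = 1/(2 - 79*(-6)) = 1/(2 + 474) = 1/476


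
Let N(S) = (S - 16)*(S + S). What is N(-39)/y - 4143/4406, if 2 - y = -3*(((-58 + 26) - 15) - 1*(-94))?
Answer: 128037/4406 ≈ 29.060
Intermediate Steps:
y = 143 (y = 2 - (-3)*(((-58 + 26) - 15) - 1*(-94)) = 2 - (-3)*((-32 - 15) + 94) = 2 - (-3)*(-47 + 94) = 2 - (-3)*47 = 2 - 1*(-141) = 2 + 141 = 143)
N(S) = 2*S*(-16 + S) (N(S) = (-16 + S)*(2*S) = 2*S*(-16 + S))
N(-39)/y - 4143/4406 = (2*(-39)*(-16 - 39))/143 - 4143/4406 = (2*(-39)*(-55))*(1/143) - 4143*1/4406 = 4290*(1/143) - 4143/4406 = 30 - 4143/4406 = 128037/4406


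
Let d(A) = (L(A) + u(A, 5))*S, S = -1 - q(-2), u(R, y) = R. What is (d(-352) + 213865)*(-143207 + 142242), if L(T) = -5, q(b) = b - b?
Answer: -206724230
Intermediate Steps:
q(b) = 0
S = -1 (S = -1 - 1*0 = -1 + 0 = -1)
d(A) = 5 - A (d(A) = (-5 + A)*(-1) = 5 - A)
(d(-352) + 213865)*(-143207 + 142242) = ((5 - 1*(-352)) + 213865)*(-143207 + 142242) = ((5 + 352) + 213865)*(-965) = (357 + 213865)*(-965) = 214222*(-965) = -206724230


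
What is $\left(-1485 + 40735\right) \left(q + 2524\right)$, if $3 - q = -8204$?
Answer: $421191750$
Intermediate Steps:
$q = 8207$ ($q = 3 - -8204 = 3 + 8204 = 8207$)
$\left(-1485 + 40735\right) \left(q + 2524\right) = \left(-1485 + 40735\right) \left(8207 + 2524\right) = 39250 \cdot 10731 = 421191750$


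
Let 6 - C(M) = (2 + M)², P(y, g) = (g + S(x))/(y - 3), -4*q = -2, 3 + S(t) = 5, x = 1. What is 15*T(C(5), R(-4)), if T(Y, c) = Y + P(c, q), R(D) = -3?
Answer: -2605/4 ≈ -651.25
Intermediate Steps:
S(t) = 2 (S(t) = -3 + 5 = 2)
q = ½ (q = -¼*(-2) = ½ ≈ 0.50000)
P(y, g) = (2 + g)/(-3 + y) (P(y, g) = (g + 2)/(y - 3) = (2 + g)/(-3 + y))
C(M) = 6 - (2 + M)²
T(Y, c) = Y + 5/(2*(-3 + c)) (T(Y, c) = Y + (2 + ½)/(-3 + c) = Y + (5/2)/(-3 + c) = Y + 5/(2*(-3 + c)))
15*T(C(5), R(-4)) = 15*((5/2 + (6 - (2 + 5)²)*(-3 - 3))/(-3 - 3)) = 15*((5/2 + (6 - 1*7²)*(-6))/(-6)) = 15*(-(5/2 + (6 - 1*49)*(-6))/6) = 15*(-(5/2 + (6 - 49)*(-6))/6) = 15*(-(5/2 - 43*(-6))/6) = 15*(-(5/2 + 258)/6) = 15*(-⅙*521/2) = 15*(-521/12) = -2605/4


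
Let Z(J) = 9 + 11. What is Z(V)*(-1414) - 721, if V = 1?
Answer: -29001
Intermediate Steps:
Z(J) = 20
Z(V)*(-1414) - 721 = 20*(-1414) - 721 = -28280 - 721 = -29001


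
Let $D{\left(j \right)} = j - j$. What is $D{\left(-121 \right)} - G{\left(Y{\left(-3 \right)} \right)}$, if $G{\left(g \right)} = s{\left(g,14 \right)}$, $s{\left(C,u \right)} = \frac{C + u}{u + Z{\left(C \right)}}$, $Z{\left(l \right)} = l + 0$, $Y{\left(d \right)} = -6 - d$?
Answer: $-1$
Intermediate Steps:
$Z{\left(l \right)} = l$
$s{\left(C,u \right)} = 1$ ($s{\left(C,u \right)} = \frac{C + u}{u + C} = \frac{C + u}{C + u} = 1$)
$G{\left(g \right)} = 1$
$D{\left(j \right)} = 0$
$D{\left(-121 \right)} - G{\left(Y{\left(-3 \right)} \right)} = 0 - 1 = -1$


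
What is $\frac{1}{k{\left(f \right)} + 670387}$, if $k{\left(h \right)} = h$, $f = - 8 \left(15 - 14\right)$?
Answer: $\frac{1}{670379} \approx 1.4917 \cdot 10^{-6}$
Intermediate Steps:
$f = -8$ ($f = \left(-8\right) 1 = -8$)
$\frac{1}{k{\left(f \right)} + 670387} = \frac{1}{-8 + 670387} = \frac{1}{670379}$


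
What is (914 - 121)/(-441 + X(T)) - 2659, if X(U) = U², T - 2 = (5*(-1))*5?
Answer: -233199/88 ≈ -2650.0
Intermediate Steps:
T = -23 (T = 2 + (5*(-1))*5 = 2 - 5*5 = 2 - 25 = -23)
(914 - 121)/(-441 + X(T)) - 2659 = (914 - 121)/(-441 + (-23)²) - 2659 = 793/(-441 + 529) - 2659 = 793/88 - 2659 = -233199/88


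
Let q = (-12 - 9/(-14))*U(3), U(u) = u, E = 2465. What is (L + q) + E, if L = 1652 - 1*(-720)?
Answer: 67241/14 ≈ 4802.9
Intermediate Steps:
L = 2372 (L = 1652 + 720 = 2372)
q = -477/14 (q = (-12 - 9/(-14))*3 = (-12 - 9*(-1/14))*3 = (-12 + 9/14)*3 = -159/14*3 = -477/14 ≈ -34.071)
(L + q) + E = (2372 - 477/14) + 2465 = 32731/14 + 2465 = 67241/14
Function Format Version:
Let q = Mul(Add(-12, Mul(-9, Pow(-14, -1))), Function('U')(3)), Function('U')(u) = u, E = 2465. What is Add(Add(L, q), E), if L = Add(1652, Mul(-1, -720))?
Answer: Rational(67241, 14) ≈ 4802.9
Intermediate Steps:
L = 2372 (L = Add(1652, 720) = 2372)
q = Rational(-477, 14) (q = Mul(Add(-12, Mul(-9, Pow(-14, -1))), 3) = Mul(Add(-12, Mul(-9, Rational(-1, 14))), 3) = Mul(Add(-12, Rational(9, 14)), 3) = Mul(Rational(-159, 14), 3) = Rational(-477, 14) ≈ -34.071)
Add(Add(L, q), E) = Add(Add(2372, Rational(-477, 14)), 2465) = Add(Rational(32731, 14), 2465) = Rational(67241, 14)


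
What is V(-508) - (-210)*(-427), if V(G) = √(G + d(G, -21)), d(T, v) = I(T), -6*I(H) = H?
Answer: -89670 + I*√3810/3 ≈ -89670.0 + 20.575*I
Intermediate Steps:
I(H) = -H/6
d(T, v) = -T/6
V(G) = √30*√G/6 (V(G) = √(G - G/6) = √(5*G/6) = √30*√G/6)
V(-508) - (-210)*(-427) = √30*√(-508)/6 - (-210)*(-427) = √30*(2*I*√127)/6 - 1*89670 = I*√3810/3 - 89670 = -89670 + I*√3810/3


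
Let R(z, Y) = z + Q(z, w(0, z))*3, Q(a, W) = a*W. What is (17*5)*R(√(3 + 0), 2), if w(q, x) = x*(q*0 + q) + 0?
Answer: 85*√3 ≈ 147.22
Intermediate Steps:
w(q, x) = q*x (w(q, x) = x*(0 + q) + 0 = x*q + 0 = q*x + 0 = q*x)
Q(a, W) = W*a
R(z, Y) = z (R(z, Y) = z + ((0*z)*z)*3 = z + (0*z)*3 = z + 0*3 = z + 0 = z)
(17*5)*R(√(3 + 0), 2) = (17*5)*√(3 + 0) = 85*√3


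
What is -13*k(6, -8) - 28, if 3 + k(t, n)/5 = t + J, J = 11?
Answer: -938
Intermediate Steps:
k(t, n) = 40 + 5*t (k(t, n) = -15 + 5*(t + 11) = -15 + 5*(11 + t) = -15 + (55 + 5*t) = 40 + 5*t)
-13*k(6, -8) - 28 = -13*(40 + 5*6) - 28 = -13*(40 + 30) - 28 = -13*70 - 28 = -910 - 28 = -938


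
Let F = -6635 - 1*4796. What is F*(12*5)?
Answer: -685860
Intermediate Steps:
F = -11431 (F = -6635 - 4796 = -11431)
F*(12*5) = -137172*5 = -11431*60 = -685860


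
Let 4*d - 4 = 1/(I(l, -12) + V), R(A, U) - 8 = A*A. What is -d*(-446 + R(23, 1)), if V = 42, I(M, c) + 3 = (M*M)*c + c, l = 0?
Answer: -9919/108 ≈ -91.843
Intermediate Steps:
I(M, c) = -3 + c + c*M**2 (I(M, c) = -3 + ((M*M)*c + c) = -3 + (M**2*c + c) = -3 + (c*M**2 + c) = -3 + (c + c*M**2) = -3 + c + c*M**2)
R(A, U) = 8 + A**2 (R(A, U) = 8 + A*A = 8 + A**2)
d = 109/108 (d = 1 + 1/(4*((-3 - 12 - 12*0**2) + 42)) = 1 + 1/(4*((-3 - 12 - 12*0) + 42)) = 1 + 1/(4*((-3 - 12 + 0) + 42)) = 1 + 1/(4*(-15 + 42)) = 1 + (1/4)/27 = 1 + (1/4)*(1/27) = 1 + 1/108 = 109/108 ≈ 1.0093)
-d*(-446 + R(23, 1)) = -109*(-446 + (8 + 23**2))/108 = -109*(-446 + (8 + 529))/108 = -109*(-446 + 537)/108 = -109*91/108 = -1*9919/108 = -9919/108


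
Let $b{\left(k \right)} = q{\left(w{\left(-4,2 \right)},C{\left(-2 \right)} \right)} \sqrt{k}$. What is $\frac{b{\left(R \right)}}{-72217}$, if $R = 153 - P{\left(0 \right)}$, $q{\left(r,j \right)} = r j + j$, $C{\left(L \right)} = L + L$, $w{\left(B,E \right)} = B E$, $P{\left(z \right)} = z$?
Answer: $- \frac{84 \sqrt{17}}{72217} \approx -0.0047958$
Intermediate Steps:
$C{\left(L \right)} = 2 L$
$q{\left(r,j \right)} = j + j r$ ($q{\left(r,j \right)} = j r + j = j + j r$)
$R = 153$ ($R = 153 - 0 = 153 + 0 = 153$)
$b{\left(k \right)} = 28 \sqrt{k}$ ($b{\left(k \right)} = 2 \left(-2\right) \left(1 - 8\right) \sqrt{k} = - 4 \left(1 - 8\right) \sqrt{k} = \left(-4\right) \left(-7\right) \sqrt{k} = 28 \sqrt{k}$)
$\frac{b{\left(R \right)}}{-72217} = \frac{28 \sqrt{153}}{-72217} = 28 \cdot 3 \sqrt{17} \left(- \frac{1}{72217}\right) = 84 \sqrt{17} \left(- \frac{1}{72217}\right) = - \frac{84 \sqrt{17}}{72217}$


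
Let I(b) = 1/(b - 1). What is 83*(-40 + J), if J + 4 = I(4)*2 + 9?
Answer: -8549/3 ≈ -2849.7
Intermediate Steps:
I(b) = 1/(-1 + b)
J = 17/3 (J = -4 + (2/(-1 + 4) + 9) = -4 + (2/3 + 9) = -4 + ((⅓)*2 + 9) = -4 + (⅔ + 9) = -4 + 29/3 = 17/3 ≈ 5.6667)
83*(-40 + J) = 83*(-40 + 17/3) = 83*(-103/3) = -8549/3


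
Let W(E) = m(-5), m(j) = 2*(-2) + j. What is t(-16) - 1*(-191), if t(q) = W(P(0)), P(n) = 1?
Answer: 182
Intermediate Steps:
m(j) = -4 + j
W(E) = -9 (W(E) = -4 - 5 = -9)
t(q) = -9
t(-16) - 1*(-191) = -9 - 1*(-191) = -9 + 191 = 182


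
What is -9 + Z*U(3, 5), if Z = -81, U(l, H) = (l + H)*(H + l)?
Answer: -5193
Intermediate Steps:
U(l, H) = (H + l)² (U(l, H) = (H + l)*(H + l) = (H + l)²)
-9 + Z*U(3, 5) = -9 - 81*(5 + 3)² = -9 - 81*8² = -9 - 81*64 = -9 - 5184 = -5193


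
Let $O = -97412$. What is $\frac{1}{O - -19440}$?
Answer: $- \frac{1}{77972} \approx -1.2825 \cdot 10^{-5}$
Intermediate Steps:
$\frac{1}{O - -19440} = \frac{1}{-97412 - -19440} = \frac{1}{-97412 + 19440} = \frac{1}{-77972} = - \frac{1}{77972}$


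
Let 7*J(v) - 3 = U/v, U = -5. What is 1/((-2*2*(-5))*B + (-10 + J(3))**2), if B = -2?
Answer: 441/24796 ≈ 0.017785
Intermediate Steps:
J(v) = 3/7 - 5/(7*v) (J(v) = 3/7 + (-5/v)/7 = 3/7 - 5/(7*v))
1/((-2*2*(-5))*B + (-10 + J(3))**2) = 1/((-2*2*(-5))*(-2) + (-10 + (1/7)*(-5 + 3*3)/3)**2) = 1/(-4*(-5)*(-2) + (-10 + (1/7)*(1/3)*(-5 + 9))**2) = 1/(20*(-2) + (-10 + (1/7)*(1/3)*4)**2) = 1/(-40 + (-10 + 4/21)**2) = 1/(-40 + (-206/21)**2) = 1/(-40 + 42436/441) = 1/(24796/441) = 441/24796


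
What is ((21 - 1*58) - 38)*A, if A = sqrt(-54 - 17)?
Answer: -75*I*sqrt(71) ≈ -631.96*I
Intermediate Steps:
A = I*sqrt(71) (A = sqrt(-71) = I*sqrt(71) ≈ 8.4261*I)
((21 - 1*58) - 38)*A = ((21 - 1*58) - 38)*(I*sqrt(71)) = ((21 - 58) - 38)*(I*sqrt(71)) = (-37 - 38)*(I*sqrt(71)) = -75*I*sqrt(71)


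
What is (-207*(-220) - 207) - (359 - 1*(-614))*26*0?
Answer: 45333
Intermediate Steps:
(-207*(-220) - 207) - (359 - 1*(-614))*26*0 = (45540 - 207) - (359 + 614)*0 = 45333 - 973*0 = 45333 - 1*0 = 45333 + 0 = 45333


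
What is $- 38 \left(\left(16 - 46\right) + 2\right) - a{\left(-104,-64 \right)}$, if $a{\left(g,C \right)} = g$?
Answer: $1168$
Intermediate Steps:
$- 38 \left(\left(16 - 46\right) + 2\right) - a{\left(-104,-64 \right)} = - 38 \left(\left(16 - 46\right) + 2\right) - -104 = - 38 \left(-30 + 2\right) + 104 = \left(-38\right) \left(-28\right) + 104 = 1064 + 104 = 1168$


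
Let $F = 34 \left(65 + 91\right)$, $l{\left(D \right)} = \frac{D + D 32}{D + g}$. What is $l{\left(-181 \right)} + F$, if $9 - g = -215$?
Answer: $\frac{222099}{43} \approx 5165.1$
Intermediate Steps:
$g = 224$ ($g = 9 - -215 = 9 + 215 = 224$)
$l{\left(D \right)} = \frac{33 D}{224 + D}$ ($l{\left(D \right)} = \frac{D + D 32}{D + 224} = \frac{D + 32 D}{224 + D} = \frac{33 D}{224 + D}$)
$F = 5304$ ($F = 34 \cdot 156 = 5304$)
$l{\left(-181 \right)} + F = 33 \left(-181\right) \frac{1}{224 - 181} + 5304 = 33 \left(-181\right) \frac{1}{43} + 5304 = - \frac{5973}{43} + 5304 = \frac{222099}{43}$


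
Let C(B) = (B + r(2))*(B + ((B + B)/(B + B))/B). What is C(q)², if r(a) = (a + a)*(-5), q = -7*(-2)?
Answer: 349281/49 ≈ 7128.2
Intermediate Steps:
q = 14
r(a) = -10*a (r(a) = (2*a)*(-5) = -10*a)
C(B) = (-20 + B)*(B + 1/B) (C(B) = (B - 10*2)*(B + ((B + B)/(B + B))/B) = (B - 20)*(B + ((2*B)/((2*B)))/B) = (-20 + B)*(B + ((2*B)*(1/(2*B)))/B) = (-20 + B)*(B + 1/B))
C(q)² = (1 + 14² - 20*14 - 20/14)² = (1 + 196 - 280 - 20*1/14)² = (1 + 196 - 280 - 10/7)² = (-591/7)² = 349281/49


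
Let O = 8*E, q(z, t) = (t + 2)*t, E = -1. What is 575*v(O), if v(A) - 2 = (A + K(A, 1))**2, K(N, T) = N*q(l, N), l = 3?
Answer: 88357950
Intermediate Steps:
q(z, t) = t*(2 + t) (q(z, t) = (2 + t)*t = t*(2 + t))
K(N, T) = N**2*(2 + N) (K(N, T) = N*(N*(2 + N)) = N**2*(2 + N))
O = -8 (O = 8*(-1) = -8)
v(A) = 2 + (A + A**2*(2 + A))**2
575*v(O) = 575*(2 + (-8)**2*(1 - 8*(2 - 8))**2) = 575*(2 + 64*(1 - 8*(-6))**2) = 575*(2 + 64*(1 + 48)**2) = 575*(2 + 64*49**2) = 575*(2 + 64*2401) = 575*(2 + 153664) = 575*153666 = 88357950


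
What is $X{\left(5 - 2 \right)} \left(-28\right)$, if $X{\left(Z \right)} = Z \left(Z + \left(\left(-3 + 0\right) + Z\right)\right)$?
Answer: $-252$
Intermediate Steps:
$X{\left(Z \right)} = Z \left(-3 + 2 Z\right)$ ($X{\left(Z \right)} = Z \left(Z + \left(-3 + Z\right)\right) = Z \left(-3 + 2 Z\right)$)
$X{\left(5 - 2 \right)} \left(-28\right) = \left(5 - 2\right) \left(-3 + 2 \left(5 - 2\right)\right) \left(-28\right) = 3 \left(-3 + 2 \cdot 3\right) \left(-28\right) = 3 \left(-3 + 6\right) \left(-28\right) = 3 \cdot 3 \left(-28\right) = 9 \left(-28\right) = -252$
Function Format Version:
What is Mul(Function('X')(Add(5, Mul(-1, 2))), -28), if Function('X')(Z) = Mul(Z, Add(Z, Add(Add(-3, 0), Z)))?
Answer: -252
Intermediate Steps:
Function('X')(Z) = Mul(Z, Add(-3, Mul(2, Z))) (Function('X')(Z) = Mul(Z, Add(Z, Add(-3, Z))) = Mul(Z, Add(-3, Mul(2, Z))))
Mul(Function('X')(Add(5, Mul(-1, 2))), -28) = Mul(Mul(Add(5, Mul(-1, 2)), Add(-3, Mul(2, Add(5, Mul(-1, 2))))), -28) = Mul(Mul(Add(5, -2), Add(-3, Mul(2, Add(5, -2)))), -28) = Mul(Mul(3, Add(-3, Mul(2, 3))), -28) = Mul(Mul(3, Add(-3, 6)), -28) = Mul(Mul(3, 3), -28) = Mul(9, -28) = -252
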